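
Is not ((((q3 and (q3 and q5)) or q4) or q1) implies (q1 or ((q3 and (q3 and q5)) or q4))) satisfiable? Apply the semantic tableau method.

Unsatisfiable

Initial set: {not ((((q3 and (q3 and q5)) or q4) or q1) implies (q1 or ((q3 and (q3 and q5)) or q4)))}.
not ((((q3 and (q3 and q5)) or q4) or q1) implies (q1 or ((q3 and (q3 and q5)) or q4))): α-rule — add (((q3 and (q3 and q5)) or q4) or q1), not (q1 or ((q3 and (q3 and q5)) or q4)).
not (q1 or ((q3 and (q3 and q5)) or q4)): α-rule — add not q1, not ((q3 and (q3 and q5)) or q4).
not ((q3 and (q3 and q5)) or q4): α-rule — add not (q3 and (q3 and q5)), not q4.
(((q3 and (q3 and q5)) or q4) or q1): β-rule — branch into ((q3 and (q3 and q5)) or q4)  //  q1.
  branch 1 (add ((q3 and (q3 and q5)) or q4)):
    not (q3 and (q3 and q5)): β-rule — branch into not q3  //  not (q3 and q5).
      branch 1.1 (add not q3):
        ((q3 and (q3 and q5)) or q4): β-rule — branch into (q3 and (q3 and q5))  //  q4.
          branch 1.1.1 (add (q3 and (q3 and q5))):
            (q3 and (q3 and q5)): α-rule — add q3, (q3 and q5).
            × closes — contains both q3 and not q3.
          branch 1.1.2 (add q4):
            × closes — contains both q4 and not q4.
      branch 1.2 (add not (q3 and q5)):
        ((q3 and (q3 and q5)) or q4): β-rule — branch into (q3 and (q3 and q5))  //  q4.
          branch 1.2.1 (add (q3 and (q3 and q5))):
            (q3 and (q3 and q5)): α-rule — add q3, (q3 and q5).
            (q3 and q5): α-rule — add q3, q5.
            not (q3 and q5): β-rule — branch into not q3  //  not q5.
              branch 1.2.1.1 (add not q3):
                × closes — contains both q3 and not q3.
              branch 1.2.1.2 (add not q5):
                × closes — contains both q5 and not q5.
          branch 1.2.2 (add q4):
            × closes — contains both q4 and not q4.
  branch 2 (add q1):
    × closes — contains both q1 and not q1.
All 6 branches close.
Every branch closed; the formula is unsatisfiable.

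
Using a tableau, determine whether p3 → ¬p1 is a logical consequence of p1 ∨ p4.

No

Initial set: {(p1 ∨ p4); ¬(p3 → ¬p1)}.
¬(p3 → ¬p1): α-rule — add p3, ¬¬p1.
(p1 ∨ p4): β-rule — branch into p1  //  p4.
  branch 1 (add p1):
    ○ open, literals {p1=1, p3=1}.
  branch 2 (add p4):
    ○ open, literals {p1=1, p3=1, p4=1}.
0 branches closed, 2 open.
An open branch gives a countermodel: p1=1, p3=1 (unmentioned atoms arbitrary); the premises hold there but the conclusion fails.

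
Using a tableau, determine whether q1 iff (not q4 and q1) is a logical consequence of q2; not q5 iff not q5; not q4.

Initial set: {T q2; T (not q5 iff not q5); T not q4; F (q1 iff (not q4 and q1))}.
T (not q5 iff not q5): β-rule — branch into T not q5, T not q5  //  F not q5, F not q5.
  branch 1 (add T not q5, T not q5):
    F (q1 iff (not q4 and q1)): β-rule — branch into T q1, F (not q4 and q1)  //  F q1, T (not q4 and q1).
      branch 1.1 (add T q1, F (not q4 and q1)):
        F (not q4 and q1): β-rule — branch into F not q4  //  F q1.
          branch 1.1.1 (add F not q4):
            × closes — contains both q4 and not q4.
          branch 1.1.2 (add F q1):
            × closes — contains both q1 and not q1.
      branch 1.2 (add F q1, T (not q4 and q1)):
        T (not q4 and q1): α-rule — add T not q4, T q1.
        × closes — contains both q1 and not q1.
  branch 2 (add F not q5, F not q5):
    F (q1 iff (not q4 and q1)): β-rule — branch into T q1, F (not q4 and q1)  //  F q1, T (not q4 and q1).
      branch 2.1 (add T q1, F (not q4 and q1)):
        F (not q4 and q1): β-rule — branch into F not q4  //  F q1.
          branch 2.1.1 (add F not q4):
            × closes — contains both q4 and not q4.
          branch 2.1.2 (add F q1):
            × closes — contains both q1 and not q1.
      branch 2.2 (add F q1, T (not q4 and q1)):
        T (not q4 and q1): α-rule — add T not q4, T q1.
        × closes — contains both q1 and not q1.
All 6 branches close.
Every branch closed, so the premises entail the conclusion.

Yes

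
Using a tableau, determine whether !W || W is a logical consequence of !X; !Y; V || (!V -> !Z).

Yes

Initial set: {!X; !Y; (V || (!V -> !Z)); !(!W || W)}.
!(!W || W): α-rule — add !!W, !W.
× closes — contains both W and !W.
All 1 branch closes.
Every branch closed, so the premises entail the conclusion.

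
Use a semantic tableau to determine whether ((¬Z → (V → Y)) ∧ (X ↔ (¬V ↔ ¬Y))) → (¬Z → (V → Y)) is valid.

Valid

Assume the negation and expand:
Initial set: {F (((¬Z → (V → Y)) ∧ (X ↔ (¬V ↔ ¬Y))) → (¬Z → (V → Y)))}.
F (((¬Z → (V → Y)) ∧ (X ↔ (¬V ↔ ¬Y))) → (¬Z → (V → Y))): α-rule — add T ((¬Z → (V → Y)) ∧ (X ↔ (¬V ↔ ¬Y))), F (¬Z → (V → Y)).
T ((¬Z → (V → Y)) ∧ (X ↔ (¬V ↔ ¬Y))): α-rule — add T (¬Z → (V → Y)), T (X ↔ (¬V ↔ ¬Y)).
F (¬Z → (V → Y)): α-rule — add T ¬Z, F (V → Y).
F (V → Y): α-rule — add T V, F Y.
T (¬Z → (V → Y)): β-rule — branch into F ¬Z  //  T (V → Y).
  branch 1 (add F ¬Z):
    × closes — contains both Z and ¬Z.
  branch 2 (add T (V → Y)):
    T (X ↔ (¬V ↔ ¬Y)): β-rule — branch into T X, T (¬V ↔ ¬Y)  //  F X, F (¬V ↔ ¬Y).
      branch 2.1 (add T X, T (¬V ↔ ¬Y)):
        T (V → Y): β-rule — branch into F V  //  T Y.
          branch 2.1.1 (add F V):
            × closes — contains both V and ¬V.
          branch 2.1.2 (add T Y):
            × closes — contains both Y and ¬Y.
      branch 2.2 (add F X, F (¬V ↔ ¬Y)):
        T (V → Y): β-rule — branch into F V  //  T Y.
          branch 2.2.1 (add F V):
            × closes — contains both V and ¬V.
          branch 2.2.2 (add T Y):
            × closes — contains both Y and ¬Y.
All 5 branches close.
Every branch closed, so the negation is unsatisfiable and the formula is valid.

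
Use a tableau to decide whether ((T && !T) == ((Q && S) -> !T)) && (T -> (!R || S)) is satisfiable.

Satisfiable

Initial set: {(((T && !T) == ((Q && S) -> !T)) && (T -> (!R || S)))}.
(((T && !T) == ((Q && S) -> !T)) && (T -> (!R || S))): α-rule — add ((T && !T) == ((Q && S) -> !T)), (T -> (!R || S)).
((T && !T) == ((Q && S) -> !T)): β-rule — branch into (T && !T), ((Q && S) -> !T)  //  !(T && !T), !((Q && S) -> !T).
  branch 1 (add (T && !T), ((Q && S) -> !T)):
    (T && !T): α-rule — add T, !T.
    × closes — contains both T and !T.
  branch 2 (add !(T && !T), !((Q && S) -> !T)):
    !((Q && S) -> !T): α-rule — add (Q && S), !!T.
    (Q && S): α-rule — add Q, S.
    (T -> (!R || S)): β-rule — branch into !T  //  (!R || S).
      branch 2.1 (add !T):
        × closes — contains both T and !T.
      branch 2.2 (add (!R || S)):
        !(T && !T): β-rule — branch into !T  //  !!T.
          branch 2.2.1 (add !T):
            × closes — contains both T and !T.
          branch 2.2.2 (add !!T):
            (!R || S): β-rule — branch into !R  //  S.
              branch 2.2.2.1 (add !R):
                ○ open, literals {Q=1, R=0, S=1, T=1}.
              branch 2.2.2.2 (add S):
                ○ open, literals {Q=1, S=1, T=1}.
3 branches closed, 2 open.
An open branch gives a satisfying assignment: Q=1, R=0, S=1, T=1.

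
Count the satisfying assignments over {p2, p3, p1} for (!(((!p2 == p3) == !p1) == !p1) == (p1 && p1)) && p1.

2

Initial set: {((!(((!p2 == p3) == !p1) == !p1) == (p1 && p1)) && p1)}.
((!(((!p2 == p3) == !p1) == !p1) == (p1 && p1)) && p1): α-rule — add (!(((!p2 == p3) == !p1) == !p1) == (p1 && p1)), p1.
(!(((!p2 == p3) == !p1) == !p1) == (p1 && p1)): β-rule — branch into !(((!p2 == p3) == !p1) == !p1), (p1 && p1)  //  !!(((!p2 == p3) == !p1) == !p1), !(p1 && p1).
  branch 1 (add !(((!p2 == p3) == !p1) == !p1), (p1 && p1)):
    (p1 && p1): α-rule — add p1, p1.
    !(((!p2 == p3) == !p1) == !p1): β-rule — branch into ((!p2 == p3) == !p1), !!p1  //  !((!p2 == p3) == !p1), !p1.
      branch 1.1 (add ((!p2 == p3) == !p1), !!p1):
        ((!p2 == p3) == !p1): β-rule — branch into (!p2 == p3), !p1  //  !(!p2 == p3), !!p1.
          branch 1.1.1 (add (!p2 == p3), !p1):
            × closes — contains both p1 and !p1.
          branch 1.1.2 (add !(!p2 == p3), !!p1):
            !(!p2 == p3): β-rule — branch into !p2, !p3  //  !!p2, p3.
              branch 1.1.2.1 (add !p2, !p3):
                ○ open, literals {p1=1, p2=0, p3=0}.
              branch 1.1.2.2 (add !!p2, p3):
                ○ open, literals {p1=1, p2=1, p3=1}.
      branch 1.2 (add !((!p2 == p3) == !p1), !p1):
        × closes — contains both p1 and !p1.
  branch 2 (add !!(((!p2 == p3) == !p1) == !p1), !(p1 && p1)):
    !!(((!p2 == p3) == !p1) == !p1): β-rule — branch into ((!p2 == p3) == !p1), !p1  //  !((!p2 == p3) == !p1), !!p1.
      branch 2.1 (add ((!p2 == p3) == !p1), !p1):
        × closes — contains both p1 and !p1.
      branch 2.2 (add !((!p2 == p3) == !p1), !!p1):
        !(p1 && p1): β-rule — branch into !p1  //  !p1.
          branch 2.2.1 (add !p1):
            × closes — contains both p1 and !p1.
          branch 2.2.2 (add !p1):
            × closes — contains both p1 and !p1.
5 branches closed, 2 open.
Each open branch fixes some atoms; the unmentioned ones are free. Counting distinct full assignments: branch {p1=1, p2=0, p3=0} (none free) contributes 1 new; branch {p1=1, p2=1, p3=1} (none free) contributes 1 new. Total: 2.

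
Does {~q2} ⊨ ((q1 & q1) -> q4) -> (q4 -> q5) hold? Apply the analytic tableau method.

No

Initial set: {~q2; ~(((q1 & q1) -> q4) -> (q4 -> q5))}.
~(((q1 & q1) -> q4) -> (q4 -> q5)): α-rule — add ((q1 & q1) -> q4), ~(q4 -> q5).
~(q4 -> q5): α-rule — add q4, ~q5.
((q1 & q1) -> q4): β-rule — branch into ~(q1 & q1)  //  q4.
  branch 1 (add ~(q1 & q1)):
    ~(q1 & q1): β-rule — branch into ~q1  //  ~q1.
      branch 1.1 (add ~q1):
        ○ open, literals {q1=F, q2=F, q4=T, q5=F}.
      branch 1.2 (add ~q1):
        ○ open, literals {q1=F, q2=F, q4=T, q5=F}.
  branch 2 (add q4):
    ○ open, literals {q2=F, q4=T, q5=F}.
0 branches closed, 3 open.
An open branch gives a countermodel: q1=F, q2=F, q4=T, q5=F (unmentioned atoms arbitrary); the premises hold there but the conclusion fails.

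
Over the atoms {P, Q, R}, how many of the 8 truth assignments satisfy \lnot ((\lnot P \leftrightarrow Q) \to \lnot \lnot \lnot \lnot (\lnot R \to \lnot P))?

Initial set: {\lnot ((\lnot P \leftrightarrow Q) \to \lnot \lnot \lnot \lnot (\lnot R \to \lnot P))}.
\lnot ((\lnot P \leftrightarrow Q) \to \lnot \lnot \lnot \lnot (\lnot R \to \lnot P)): α-rule — add (\lnot P \leftrightarrow Q), \lnot \lnot \lnot \lnot \lnot (\lnot R \to \lnot P).
\lnot \lnot \lnot \lnot \lnot (\lnot R \to \lnot P): drop double negation, giving \lnot \lnot \lnot (\lnot R \to \lnot P).
\lnot \lnot \lnot (\lnot R \to \lnot P): drop double negation, giving \lnot (\lnot R \to \lnot P).
\lnot (\lnot R \to \lnot P): α-rule — add \lnot R, \lnot \lnot P.
(\lnot P \leftrightarrow Q): β-rule — branch into \lnot P, Q  //  \lnot \lnot P, \lnot Q.
  branch 1 (add \lnot P, Q):
    × closes — contains both P and \lnot P.
  branch 2 (add \lnot \lnot P, \lnot Q):
    ○ open, literals {P=T, Q=F, R=F}.
1 branch closed, 1 open.
Each open branch fixes some atoms; the unmentioned ones are free. Counting distinct full assignments: branch {P=T, Q=F, R=F} (none free) contributes 1 new. Total: 1.

1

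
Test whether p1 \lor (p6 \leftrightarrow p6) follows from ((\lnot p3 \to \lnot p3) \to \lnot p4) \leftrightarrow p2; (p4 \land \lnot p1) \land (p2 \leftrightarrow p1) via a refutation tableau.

Initial set: {T (((\lnot p3 \to \lnot p3) \to \lnot p4) \leftrightarrow p2); T ((p4 \land \lnot p1) \land (p2 \leftrightarrow p1)); F (p1 \lor (p6 \leftrightarrow p6))}.
T ((p4 \land \lnot p1) \land (p2 \leftrightarrow p1)): α-rule — add T (p4 \land \lnot p1), T (p2 \leftrightarrow p1).
F (p1 \lor (p6 \leftrightarrow p6)): α-rule — add F p1, F (p6 \leftrightarrow p6).
T (p4 \land \lnot p1): α-rule — add T p4, T \lnot p1.
T (((\lnot p3 \to \lnot p3) \to \lnot p4) \leftrightarrow p2): β-rule — branch into T ((\lnot p3 \to \lnot p3) \to \lnot p4), T p2  //  F ((\lnot p3 \to \lnot p3) \to \lnot p4), F p2.
  branch 1 (add T ((\lnot p3 \to \lnot p3) \to \lnot p4), T p2):
    T (p2 \leftrightarrow p1): β-rule — branch into T p2, T p1  //  F p2, F p1.
      branch 1.1 (add T p2, T p1):
        × closes — contains both p1 and \lnot p1.
      branch 1.2 (add F p2, F p1):
        × closes — contains both p2 and \lnot p2.
  branch 2 (add F ((\lnot p3 \to \lnot p3) \to \lnot p4), F p2):
    F ((\lnot p3 \to \lnot p3) \to \lnot p4): α-rule — add T (\lnot p3 \to \lnot p3), F \lnot p4.
    T (p2 \leftrightarrow p1): β-rule — branch into T p2, T p1  //  F p2, F p1.
      branch 2.1 (add T p2, T p1):
        × closes — contains both p2 and \lnot p2.
      branch 2.2 (add F p2, F p1):
        F (p6 \leftrightarrow p6): β-rule — branch into T p6, F p6  //  F p6, T p6.
          branch 2.2.1 (add T p6, F p6):
            × closes — contains both p6 and \lnot p6.
          branch 2.2.2 (add F p6, T p6):
            × closes — contains both p6 and \lnot p6.
All 5 branches close.
Every branch closed, so the premises entail the conclusion.

Yes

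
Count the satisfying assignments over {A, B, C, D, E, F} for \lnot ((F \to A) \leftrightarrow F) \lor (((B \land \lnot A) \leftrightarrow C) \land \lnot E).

Initial set: {(\lnot ((F \to A) \leftrightarrow F) \lor (((B \land \lnot A) \leftrightarrow C) \land \lnot E))}.
(\lnot ((F \to A) \leftrightarrow F) \lor (((B \land \lnot A) \leftrightarrow C) \land \lnot E)): β-rule — branch into \lnot ((F \to A) \leftrightarrow F)  //  (((B \land \lnot A) \leftrightarrow C) \land \lnot E).
  branch 1 (add \lnot ((F \to A) \leftrightarrow F)):
    \lnot ((F \to A) \leftrightarrow F): β-rule — branch into (F \to A), \lnot F  //  \lnot (F \to A), F.
      branch 1.1 (add (F \to A), \lnot F):
        (F \to A): β-rule — branch into \lnot F  //  A.
          branch 1.1.1 (add \lnot F):
            ○ open, literals {F=false}.
          branch 1.1.2 (add A):
            ○ open, literals {A=true, F=false}.
      branch 1.2 (add \lnot (F \to A), F):
        \lnot (F \to A): α-rule — add F, \lnot A.
        ○ open, literals {A=false, F=true}.
  branch 2 (add (((B \land \lnot A) \leftrightarrow C) \land \lnot E)):
    (((B \land \lnot A) \leftrightarrow C) \land \lnot E): α-rule — add ((B \land \lnot A) \leftrightarrow C), \lnot E.
    ((B \land \lnot A) \leftrightarrow C): β-rule — branch into (B \land \lnot A), C  //  \lnot (B \land \lnot A), \lnot C.
      branch 2.1 (add (B \land \lnot A), C):
        (B \land \lnot A): α-rule — add B, \lnot A.
        ○ open, literals {A=false, B=true, C=true, E=false}.
      branch 2.2 (add \lnot (B \land \lnot A), \lnot C):
        \lnot (B \land \lnot A): β-rule — branch into \lnot B  //  \lnot \lnot A.
          branch 2.2.1 (add \lnot B):
            ○ open, literals {B=false, C=false, E=false}.
          branch 2.2.2 (add \lnot \lnot A):
            ○ open, literals {A=true, C=false, E=false}.
0 branches closed, 6 open.
Each open branch fixes some atoms; the unmentioned ones are free. Counting distinct full assignments: branch {F=false} (A, B, C, D, E) contributes 32 new; branch {A=true, F=false} (B, C, D, E) contributes 0 new; branch {A=false, F=true} (B, C, D, E) contributes 16 new; branch {A=false, B=true, C=true, E=false} (D, F) contributes 0 new; branch {B=false, C=false, E=false} (A, D, F) contributes 2 new; branch {A=true, C=false, E=false} (B, D, F) contributes 2 new. Total: 52.

52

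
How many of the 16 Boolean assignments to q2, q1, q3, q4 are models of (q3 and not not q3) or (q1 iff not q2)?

12

Initial set: {((q3 and not not q3) or (q1 iff not q2))}.
((q3 and not not q3) or (q1 iff not q2)): β-rule — branch into (q3 and not not q3)  //  (q1 iff not q2).
  branch 1 (add (q3 and not not q3)):
    (q3 and not not q3): α-rule — add q3, not not q3.
    not not q3: drop double negation, giving q3.
    ○ open, literals {q3=1}.
  branch 2 (add (q1 iff not q2)):
    (q1 iff not q2): β-rule — branch into q1, not q2  //  not q1, not not q2.
      branch 2.1 (add q1, not q2):
        ○ open, literals {q1=1, q2=0}.
      branch 2.2 (add not q1, not not q2):
        ○ open, literals {q1=0, q2=1}.
0 branches closed, 3 open.
Each open branch fixes some atoms; the unmentioned ones are free. Counting distinct full assignments: branch {q3=1} (q2, q1, q4) contributes 8 new; branch {q1=1, q2=0} (q3, q4) contributes 2 new; branch {q1=0, q2=1} (q3, q4) contributes 2 new. Total: 12.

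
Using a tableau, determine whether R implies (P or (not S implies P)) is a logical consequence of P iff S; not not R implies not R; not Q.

Initial set: {(P iff S); (not not R implies not R); not Q; not (R implies (P or (not S implies P)))}.
not (R implies (P or (not S implies P))): α-rule — add R, not (P or (not S implies P)).
not (P or (not S implies P)): α-rule — add not P, not (not S implies P).
not (not S implies P): α-rule — add not S, not P.
(P iff S): β-rule — branch into P, S  //  not P, not S.
  branch 1 (add P, S):
    × closes — contains both P and not P.
  branch 2 (add not P, not S):
    (not not R implies not R): β-rule — branch into not not not R  //  not R.
      branch 2.1 (add not not not R):
        not not not R: drop double negation, giving not R.
        × closes — contains both R and not R.
      branch 2.2 (add not R):
        × closes — contains both R and not R.
All 3 branches close.
Every branch closed, so the premises entail the conclusion.

Yes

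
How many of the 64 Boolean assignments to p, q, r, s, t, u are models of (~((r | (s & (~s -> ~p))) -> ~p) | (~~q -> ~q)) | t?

54

Initial set: {((~((r | (s & (~s -> ~p))) -> ~p) | (~~q -> ~q)) | t)}.
((~((r | (s & (~s -> ~p))) -> ~p) | (~~q -> ~q)) | t): β-rule — branch into (~((r | (s & (~s -> ~p))) -> ~p) | (~~q -> ~q))  //  t.
  branch 1 (add (~((r | (s & (~s -> ~p))) -> ~p) | (~~q -> ~q))):
    (~((r | (s & (~s -> ~p))) -> ~p) | (~~q -> ~q)): β-rule — branch into ~((r | (s & (~s -> ~p))) -> ~p)  //  (~~q -> ~q).
      branch 1.1 (add ~((r | (s & (~s -> ~p))) -> ~p)):
        ~((r | (s & (~s -> ~p))) -> ~p): α-rule — add (r | (s & (~s -> ~p))), ~~p.
        (r | (s & (~s -> ~p))): β-rule — branch into r  //  (s & (~s -> ~p)).
          branch 1.1.1 (add r):
            ○ open, literals {p=true, r=true}.
          branch 1.1.2 (add (s & (~s -> ~p))):
            (s & (~s -> ~p)): α-rule — add s, (~s -> ~p).
            (~s -> ~p): β-rule — branch into ~~s  //  ~p.
              branch 1.1.2.1 (add ~~s):
                ○ open, literals {p=true, s=true}.
              branch 1.1.2.2 (add ~p):
                × closes — contains both p and ~p.
      branch 1.2 (add (~~q -> ~q)):
        (~~q -> ~q): β-rule — branch into ~~~q  //  ~q.
          branch 1.2.1 (add ~~~q):
            ~~~q: drop double negation, giving ~q.
            ○ open, literals {q=false}.
          branch 1.2.2 (add ~q):
            ○ open, literals {q=false}.
  branch 2 (add t):
    ○ open, literals {t=true}.
1 branch closed, 5 open.
Each open branch fixes some atoms; the unmentioned ones are free. Counting distinct full assignments: branch {p=true, r=true} (q, s, t, u) contributes 16 new; branch {p=true, s=true} (q, r, t, u) contributes 8 new; branch {q=false} (p, r, s, t, u) contributes 20 new; branch {q=false} (p, r, s, t, u) contributes 0 new; branch {t=true} (p, q, r, s, u) contributes 10 new. Total: 54.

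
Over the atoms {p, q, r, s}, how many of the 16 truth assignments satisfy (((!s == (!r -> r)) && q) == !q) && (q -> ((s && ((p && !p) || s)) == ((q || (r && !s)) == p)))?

2

Initial set: {((((!s == (!r -> r)) && q) == !q) && (q -> ((s && ((p && !p) || s)) == ((q || (r && !s)) == p))))}.
((((!s == (!r -> r)) && q) == !q) && (q -> ((s && ((p && !p) || s)) == ((q || (r && !s)) == p)))): α-rule — add (((!s == (!r -> r)) && q) == !q), (q -> ((s && ((p && !p) || s)) == ((q || (r && !s)) == p))).
(((!s == (!r -> r)) && q) == !q): β-rule — branch into ((!s == (!r -> r)) && q), !q  //  !((!s == (!r -> r)) && q), !!q.
  branch 1 (add ((!s == (!r -> r)) && q), !q):
    ((!s == (!r -> r)) && q): α-rule — add (!s == (!r -> r)), q.
    × closes — contains both q and !q.
  branch 2 (add !((!s == (!r -> r)) && q), !!q):
    (q -> ((s && ((p && !p) || s)) == ((q || (r && !s)) == p))): β-rule — branch into !q  //  ((s && ((p && !p) || s)) == ((q || (r && !s)) == p)).
      branch 2.1 (add !q):
        × closes — contains both q and !q.
      branch 2.2 (add ((s && ((p && !p) || s)) == ((q || (r && !s)) == p))):
        !((!s == (!r -> r)) && q): β-rule — branch into !(!s == (!r -> r))  //  !q.
          branch 2.2.1 (add !(!s == (!r -> r))):
            ((s && ((p && !p) || s)) == ((q || (r && !s)) == p)): β-rule — branch into (s && ((p && !p) || s)), ((q || (r && !s)) == p)  //  !(s && ((p && !p) || s)), !((q || (r && !s)) == p).
              branch 2.2.1.1 (add (s && ((p && !p) || s)), ((q || (r && !s)) == p)):
                (s && ((p && !p) || s)): α-rule — add s, ((p && !p) || s).
                !(!s == (!r -> r)): β-rule — branch into !s, !(!r -> r)  //  !!s, (!r -> r).
                  branch 2.2.1.1.1 (add !s, !(!r -> r)):
                    × closes — contains both s and !s.
                  branch 2.2.1.1.2 (add !!s, (!r -> r)):
                    ((q || (r && !s)) == p): β-rule — branch into (q || (r && !s)), p  //  !(q || (r && !s)), !p.
                      branch 2.2.1.1.2.1 (add (q || (r && !s)), p):
                        ((p && !p) || s): β-rule — branch into (p && !p)  //  s.
                          branch 2.2.1.1.2.1.1 (add (p && !p)):
                            (p && !p): α-rule — add p, !p.
                            × closes — contains both p and !p.
                          branch 2.2.1.1.2.1.2 (add s):
                            (!r -> r): β-rule — branch into !!r  //  r.
                              branch 2.2.1.1.2.1.2.1 (add !!r):
                                (q || (r && !s)): β-rule — branch into q  //  (r && !s).
                                  branch 2.2.1.1.2.1.2.1.1 (add q):
                                    ○ open, literals {p=1, q=1, r=1, s=1}.
                                  branch 2.2.1.1.2.1.2.1.2 (add (r && !s)):
                                    (r && !s): α-rule — add r, !s.
                                    × closes — contains both s and !s.
                              branch 2.2.1.1.2.1.2.2 (add r):
                                (q || (r && !s)): β-rule — branch into q  //  (r && !s).
                                  branch 2.2.1.1.2.1.2.2.1 (add q):
                                    ○ open, literals {p=1, q=1, r=1, s=1}.
                                  branch 2.2.1.1.2.1.2.2.2 (add (r && !s)):
                                    (r && !s): α-rule — add r, !s.
                                    × closes — contains both s and !s.
                      branch 2.2.1.1.2.2 (add !(q || (r && !s)), !p):
                        !(q || (r && !s)): α-rule — add !q, !(r && !s).
                        × closes — contains both q and !q.
              branch 2.2.1.2 (add !(s && ((p && !p) || s)), !((q || (r && !s)) == p)):
                !(!s == (!r -> r)): β-rule — branch into !s, !(!r -> r)  //  !!s, (!r -> r).
                  branch 2.2.1.2.1 (add !s, !(!r -> r)):
                    !(!r -> r): α-rule — add !r, !r.
                    !(s && ((p && !p) || s)): β-rule — branch into !s  //  !((p && !p) || s).
                      branch 2.2.1.2.1.1 (add !s):
                        !((q || (r && !s)) == p): β-rule — branch into (q || (r && !s)), !p  //  !(q || (r && !s)), p.
                          branch 2.2.1.2.1.1.1 (add (q || (r && !s)), !p):
                            (q || (r && !s)): β-rule — branch into q  //  (r && !s).
                              branch 2.2.1.2.1.1.1.1 (add q):
                                ○ open, literals {p=0, q=1, r=0, s=0}.
                              branch 2.2.1.2.1.1.1.2 (add (r && !s)):
                                (r && !s): α-rule — add r, !s.
                                × closes — contains both r and !r.
                          branch 2.2.1.2.1.1.2 (add !(q || (r && !s)), p):
                            !(q || (r && !s)): α-rule — add !q, !(r && !s).
                            × closes — contains both q and !q.
                      branch 2.2.1.2.1.2 (add !((p && !p) || s)):
                        !((p && !p) || s): α-rule — add !(p && !p), !s.
                        !((q || (r && !s)) == p): β-rule — branch into (q || (r && !s)), !p  //  !(q || (r && !s)), p.
                          branch 2.2.1.2.1.2.1 (add (q || (r && !s)), !p):
                            !(p && !p): β-rule — branch into !p  //  !!p.
                              branch 2.2.1.2.1.2.1.1 (add !p):
                                (q || (r && !s)): β-rule — branch into q  //  (r && !s).
                                  branch 2.2.1.2.1.2.1.1.1 (add q):
                                    ○ open, literals {p=0, q=1, r=0, s=0}.
                                  branch 2.2.1.2.1.2.1.1.2 (add (r && !s)):
                                    (r && !s): α-rule — add r, !s.
                                    × closes — contains both r and !r.
                              branch 2.2.1.2.1.2.1.2 (add !!p):
                                × closes — contains both p and !p.
                          branch 2.2.1.2.1.2.2 (add !(q || (r && !s)), p):
                            !(q || (r && !s)): α-rule — add !q, !(r && !s).
                            × closes — contains both q and !q.
                  branch 2.2.1.2.2 (add !!s, (!r -> r)):
                    !(s && ((p && !p) || s)): β-rule — branch into !s  //  !((p && !p) || s).
                      branch 2.2.1.2.2.1 (add !s):
                        × closes — contains both s and !s.
                      branch 2.2.1.2.2.2 (add !((p && !p) || s)):
                        !((p && !p) || s): α-rule — add !(p && !p), !s.
                        × closes — contains both s and !s.
          branch 2.2.2 (add !q):
            × closes — contains both q and !q.
15 branches closed, 4 open.
Each open branch fixes some atoms; the unmentioned ones are free. Counting distinct full assignments: branch {p=1, q=1, r=1, s=1} (none free) contributes 1 new; branch {p=1, q=1, r=1, s=1} (none free) contributes 0 new; branch {p=0, q=1, r=0, s=0} (none free) contributes 1 new; branch {p=0, q=1, r=0, s=0} (none free) contributes 0 new. Total: 2.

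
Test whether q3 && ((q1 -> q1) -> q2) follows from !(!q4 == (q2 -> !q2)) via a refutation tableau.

No

Initial set: {T !(!q4 == (q2 -> !q2)); F (q3 && ((q1 -> q1) -> q2))}.
T !(!q4 == (q2 -> !q2)): β-rule — branch into T !q4, F (q2 -> !q2)  //  F !q4, T (q2 -> !q2).
  branch 1 (add T !q4, F (q2 -> !q2)):
    F (q2 -> !q2): α-rule — add T q2, F !q2.
    F (q3 && ((q1 -> q1) -> q2)): β-rule — branch into F q3  //  F ((q1 -> q1) -> q2).
      branch 1.1 (add F q3):
        ○ open, literals {q2=true, q3=false, q4=false}.
      branch 1.2 (add F ((q1 -> q1) -> q2)):
        F ((q1 -> q1) -> q2): α-rule — add T (q1 -> q1), F q2.
        × closes — contains both q2 and !q2.
  branch 2 (add F !q4, T (q2 -> !q2)):
    F (q3 && ((q1 -> q1) -> q2)): β-rule — branch into F q3  //  F ((q1 -> q1) -> q2).
      branch 2.1 (add F q3):
        T (q2 -> !q2): β-rule — branch into F q2  //  T !q2.
          branch 2.1.1 (add F q2):
            ○ open, literals {q2=false, q3=false, q4=true}.
          branch 2.1.2 (add T !q2):
            ○ open, literals {q2=false, q3=false, q4=true}.
      branch 2.2 (add F ((q1 -> q1) -> q2)):
        F ((q1 -> q1) -> q2): α-rule — add T (q1 -> q1), F q2.
        T (q2 -> !q2): β-rule — branch into F q2  //  T !q2.
          branch 2.2.1 (add F q2):
            T (q1 -> q1): β-rule — branch into F q1  //  T q1.
              branch 2.2.1.1 (add F q1):
                ○ open, literals {q1=false, q2=false, q4=true}.
              branch 2.2.1.2 (add T q1):
                ○ open, literals {q1=true, q2=false, q4=true}.
          branch 2.2.2 (add T !q2):
            T (q1 -> q1): β-rule — branch into F q1  //  T q1.
              branch 2.2.2.1 (add F q1):
                ○ open, literals {q1=false, q2=false, q4=true}.
              branch 2.2.2.2 (add T q1):
                ○ open, literals {q1=true, q2=false, q4=true}.
1 branch closed, 7 open.
An open branch gives a countermodel: q2=true, q3=false, q4=false (unmentioned atoms arbitrary); the premises hold there but the conclusion fails.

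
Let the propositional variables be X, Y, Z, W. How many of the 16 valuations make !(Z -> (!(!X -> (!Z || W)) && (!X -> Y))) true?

7

Initial set: {!(Z -> (!(!X -> (!Z || W)) && (!X -> Y)))}.
!(Z -> (!(!X -> (!Z || W)) && (!X -> Y))): α-rule — add Z, !(!(!X -> (!Z || W)) && (!X -> Y)).
!(!(!X -> (!Z || W)) && (!X -> Y)): β-rule — branch into !!(!X -> (!Z || W))  //  !(!X -> Y).
  branch 1 (add !!(!X -> (!Z || W))):
    !!(!X -> (!Z || W)): β-rule — branch into !!X  //  (!Z || W).
      branch 1.1 (add !!X):
        ○ open, literals {X=1, Z=1}.
      branch 1.2 (add (!Z || W)):
        (!Z || W): β-rule — branch into !Z  //  W.
          branch 1.2.1 (add !Z):
            × closes — contains both Z and !Z.
          branch 1.2.2 (add W):
            ○ open, literals {W=1, Z=1}.
  branch 2 (add !(!X -> Y)):
    !(!X -> Y): α-rule — add !X, !Y.
    ○ open, literals {X=0, Y=0, Z=1}.
1 branch closed, 3 open.
Each open branch fixes some atoms; the unmentioned ones are free. Counting distinct full assignments: branch {X=1, Z=1} (Y, W) contributes 4 new; branch {W=1, Z=1} (X, Y) contributes 2 new; branch {X=0, Y=0, Z=1} (W) contributes 1 new. Total: 7.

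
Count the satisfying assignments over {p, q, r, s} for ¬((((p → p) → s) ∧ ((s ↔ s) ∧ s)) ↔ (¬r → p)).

Initial set: {T ¬((((p → p) → s) ∧ ((s ↔ s) ∧ s)) ↔ (¬r → p))}.
T ¬((((p → p) → s) ∧ ((s ↔ s) ∧ s)) ↔ (¬r → p)): β-rule — branch into T (((p → p) → s) ∧ ((s ↔ s) ∧ s)), F (¬r → p)  //  F (((p → p) → s) ∧ ((s ↔ s) ∧ s)), T (¬r → p).
  branch 1 (add T (((p → p) → s) ∧ ((s ↔ s) ∧ s)), F (¬r → p)):
    T (((p → p) → s) ∧ ((s ↔ s) ∧ s)): α-rule — add T ((p → p) → s), T ((s ↔ s) ∧ s).
    F (¬r → p): α-rule — add T ¬r, F p.
    T ((s ↔ s) ∧ s): α-rule — add T (s ↔ s), T s.
    T ((p → p) → s): β-rule — branch into F (p → p)  //  T s.
      branch 1.1 (add F (p → p)):
        F (p → p): α-rule — add T p, F p.
        × closes — contains both p and ¬p.
      branch 1.2 (add T s):
        T (s ↔ s): β-rule — branch into T s, T s  //  F s, F s.
          branch 1.2.1 (add T s, T s):
            ○ open, literals {p=false, r=false, s=true}.
          branch 1.2.2 (add F s, F s):
            × closes — contains both s and ¬s.
  branch 2 (add F (((p → p) → s) ∧ ((s ↔ s) ∧ s)), T (¬r → p)):
    F (((p → p) → s) ∧ ((s ↔ s) ∧ s)): β-rule — branch into F ((p → p) → s)  //  F ((s ↔ s) ∧ s).
      branch 2.1 (add F ((p → p) → s)):
        F ((p → p) → s): α-rule — add T (p → p), F s.
        T (¬r → p): β-rule — branch into F ¬r  //  T p.
          branch 2.1.1 (add F ¬r):
            T (p → p): β-rule — branch into F p  //  T p.
              branch 2.1.1.1 (add F p):
                ○ open, literals {p=false, r=true, s=false}.
              branch 2.1.1.2 (add T p):
                ○ open, literals {p=true, r=true, s=false}.
          branch 2.1.2 (add T p):
            T (p → p): β-rule — branch into F p  //  T p.
              branch 2.1.2.1 (add F p):
                × closes — contains both p and ¬p.
              branch 2.1.2.2 (add T p):
                ○ open, literals {p=true, s=false}.
      branch 2.2 (add F ((s ↔ s) ∧ s)):
        T (¬r → p): β-rule — branch into F ¬r  //  T p.
          branch 2.2.1 (add F ¬r):
            F ((s ↔ s) ∧ s): β-rule — branch into F (s ↔ s)  //  F s.
              branch 2.2.1.1 (add F (s ↔ s)):
                F (s ↔ s): β-rule — branch into T s, F s  //  F s, T s.
                  branch 2.2.1.1.1 (add T s, F s):
                    × closes — contains both s and ¬s.
                  branch 2.2.1.1.2 (add F s, T s):
                    × closes — contains both s and ¬s.
              branch 2.2.1.2 (add F s):
                ○ open, literals {r=true, s=false}.
          branch 2.2.2 (add T p):
            F ((s ↔ s) ∧ s): β-rule — branch into F (s ↔ s)  //  F s.
              branch 2.2.2.1 (add F (s ↔ s)):
                F (s ↔ s): β-rule — branch into T s, F s  //  F s, T s.
                  branch 2.2.2.1.1 (add T s, F s):
                    × closes — contains both s and ¬s.
                  branch 2.2.2.1.2 (add F s, T s):
                    × closes — contains both s and ¬s.
              branch 2.2.2.2 (add F s):
                ○ open, literals {p=true, s=false}.
7 branches closed, 6 open.
Each open branch fixes some atoms; the unmentioned ones are free. Counting distinct full assignments: branch {p=false, r=false, s=true} (q) contributes 2 new; branch {p=false, r=true, s=false} (q) contributes 2 new; branch {p=true, r=true, s=false} (q) contributes 2 new; branch {p=true, s=false} (q, r) contributes 2 new; branch {r=true, s=false} (p, q) contributes 0 new; branch {p=true, s=false} (q, r) contributes 0 new. Total: 8.

8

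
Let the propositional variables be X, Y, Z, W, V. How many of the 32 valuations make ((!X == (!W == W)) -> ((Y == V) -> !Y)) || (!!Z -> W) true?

31

Initial set: {T (((!X == (!W == W)) -> ((Y == V) -> !Y)) || (!!Z -> W))}.
T (((!X == (!W == W)) -> ((Y == V) -> !Y)) || (!!Z -> W)): β-rule — branch into T ((!X == (!W == W)) -> ((Y == V) -> !Y))  //  T (!!Z -> W).
  branch 1 (add T ((!X == (!W == W)) -> ((Y == V) -> !Y))):
    T ((!X == (!W == W)) -> ((Y == V) -> !Y)): β-rule — branch into F (!X == (!W == W))  //  T ((Y == V) -> !Y).
      branch 1.1 (add F (!X == (!W == W))):
        F (!X == (!W == W)): β-rule — branch into T !X, F (!W == W)  //  F !X, T (!W == W).
          branch 1.1.1 (add T !X, F (!W == W)):
            F (!W == W): β-rule — branch into T !W, F W  //  F !W, T W.
              branch 1.1.1.1 (add T !W, F W):
                ○ open, literals {W=0, X=0}.
              branch 1.1.1.2 (add F !W, T W):
                ○ open, literals {W=1, X=0}.
          branch 1.1.2 (add F !X, T (!W == W)):
            T (!W == W): β-rule — branch into T !W, T W  //  F !W, F W.
              branch 1.1.2.1 (add T !W, T W):
                × closes — contains both W and !W.
              branch 1.1.2.2 (add F !W, F W):
                × closes — contains both W and !W.
      branch 1.2 (add T ((Y == V) -> !Y)):
        T ((Y == V) -> !Y): β-rule — branch into F (Y == V)  //  T !Y.
          branch 1.2.1 (add F (Y == V)):
            F (Y == V): β-rule — branch into T Y, F V  //  F Y, T V.
              branch 1.2.1.1 (add T Y, F V):
                ○ open, literals {V=0, Y=1}.
              branch 1.2.1.2 (add F Y, T V):
                ○ open, literals {V=1, Y=0}.
          branch 1.2.2 (add T !Y):
            ○ open, literals {Y=0}.
  branch 2 (add T (!!Z -> W)):
    T (!!Z -> W): β-rule — branch into F !!Z  //  T W.
      branch 2.1 (add F !!Z):
        F !!Z: drop double negation, giving F Z.
        ○ open, literals {Z=0}.
      branch 2.2 (add T W):
        ○ open, literals {W=1}.
2 branches closed, 7 open.
Each open branch fixes some atoms; the unmentioned ones are free. Counting distinct full assignments: branch {W=0, X=0} (Y, Z, V) contributes 8 new; branch {W=1, X=0} (Y, Z, V) contributes 8 new; branch {V=0, Y=1} (X, Z, W) contributes 4 new; branch {V=1, Y=0} (X, Z, W) contributes 4 new; branch {Y=0} (X, Z, W, V) contributes 4 new; branch {Z=0} (X, Y, W, V) contributes 2 new; branch {W=1} (X, Y, Z, V) contributes 1 new. Total: 31.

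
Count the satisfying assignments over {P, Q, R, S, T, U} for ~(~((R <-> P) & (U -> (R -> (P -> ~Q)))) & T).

Initial set: {~(~((R <-> P) & (U -> (R -> (P -> ~Q)))) & T)}.
~(~((R <-> P) & (U -> (R -> (P -> ~Q)))) & T): β-rule — branch into ~~((R <-> P) & (U -> (R -> (P -> ~Q))))  //  ~T.
  branch 1 (add ~~((R <-> P) & (U -> (R -> (P -> ~Q))))):
    ~~((R <-> P) & (U -> (R -> (P -> ~Q)))): α-rule — add (R <-> P), (U -> (R -> (P -> ~Q))).
    (R <-> P): β-rule — branch into R, P  //  ~R, ~P.
      branch 1.1 (add R, P):
        (U -> (R -> (P -> ~Q))): β-rule — branch into ~U  //  (R -> (P -> ~Q)).
          branch 1.1.1 (add ~U):
            ○ open, literals {P=1, R=1, U=0}.
          branch 1.1.2 (add (R -> (P -> ~Q))):
            (R -> (P -> ~Q)): β-rule — branch into ~R  //  (P -> ~Q).
              branch 1.1.2.1 (add ~R):
                × closes — contains both R and ~R.
              branch 1.1.2.2 (add (P -> ~Q)):
                (P -> ~Q): β-rule — branch into ~P  //  ~Q.
                  branch 1.1.2.2.1 (add ~P):
                    × closes — contains both P and ~P.
                  branch 1.1.2.2.2 (add ~Q):
                    ○ open, literals {P=1, Q=0, R=1}.
      branch 1.2 (add ~R, ~P):
        (U -> (R -> (P -> ~Q))): β-rule — branch into ~U  //  (R -> (P -> ~Q)).
          branch 1.2.1 (add ~U):
            ○ open, literals {P=0, R=0, U=0}.
          branch 1.2.2 (add (R -> (P -> ~Q))):
            (R -> (P -> ~Q)): β-rule — branch into ~R  //  (P -> ~Q).
              branch 1.2.2.1 (add ~R):
                ○ open, literals {P=0, R=0}.
              branch 1.2.2.2 (add (P -> ~Q)):
                (P -> ~Q): β-rule — branch into ~P  //  ~Q.
                  branch 1.2.2.2.1 (add ~P):
                    ○ open, literals {P=0, R=0}.
                  branch 1.2.2.2.2 (add ~Q):
                    ○ open, literals {P=0, Q=0, R=0}.
  branch 2 (add ~T):
    ○ open, literals {T=0}.
2 branches closed, 7 open.
Each open branch fixes some atoms; the unmentioned ones are free. Counting distinct full assignments: branch {P=1, R=1, U=0} (Q, S, T) contributes 8 new; branch {P=1, Q=0, R=1} (S, T, U) contributes 4 new; branch {P=0, R=0, U=0} (Q, S, T) contributes 8 new; branch {P=0, R=0} (Q, S, T, U) contributes 8 new; branch {P=0, R=0} (Q, S, T, U) contributes 0 new; branch {P=0, Q=0, R=0} (S, T, U) contributes 0 new; branch {T=0} (P, Q, R, S, U) contributes 18 new. Total: 46.

46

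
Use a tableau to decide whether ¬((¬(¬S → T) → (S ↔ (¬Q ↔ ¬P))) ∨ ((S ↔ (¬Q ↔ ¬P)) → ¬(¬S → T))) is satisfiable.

Initial set: {T ¬((¬(¬S → T) → (S ↔ (¬Q ↔ ¬P))) ∨ ((S ↔ (¬Q ↔ ¬P)) → ¬(¬S → T)))}.
T ¬((¬(¬S → T) → (S ↔ (¬Q ↔ ¬P))) ∨ ((S ↔ (¬Q ↔ ¬P)) → ¬(¬S → T))): α-rule — add F (¬(¬S → T) → (S ↔ (¬Q ↔ ¬P))), F ((S ↔ (¬Q ↔ ¬P)) → ¬(¬S → T)).
F (¬(¬S → T) → (S ↔ (¬Q ↔ ¬P))): α-rule — add T ¬(¬S → T), F (S ↔ (¬Q ↔ ¬P)).
F ((S ↔ (¬Q ↔ ¬P)) → ¬(¬S → T)): α-rule — add T (S ↔ (¬Q ↔ ¬P)), F ¬(¬S → T).
T ¬(¬S → T): α-rule — add T ¬S, F T.
F (S ↔ (¬Q ↔ ¬P)): β-rule — branch into T S, F (¬Q ↔ ¬P)  //  F S, T (¬Q ↔ ¬P).
  branch 1 (add T S, F (¬Q ↔ ¬P)):
    × closes — contains both S and ¬S.
  branch 2 (add F S, T (¬Q ↔ ¬P)):
    T (S ↔ (¬Q ↔ ¬P)): β-rule — branch into T S, T (¬Q ↔ ¬P)  //  F S, F (¬Q ↔ ¬P).
      branch 2.1 (add T S, T (¬Q ↔ ¬P)):
        × closes — contains both S and ¬S.
      branch 2.2 (add F S, F (¬Q ↔ ¬P)):
        F ¬(¬S → T): β-rule — branch into F ¬S  //  T T.
          branch 2.2.1 (add F ¬S):
            × closes — contains both S and ¬S.
          branch 2.2.2 (add T T):
            × closes — contains both T and ¬T.
All 4 branches close.
Every branch closed; the formula is unsatisfiable.

Unsatisfiable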